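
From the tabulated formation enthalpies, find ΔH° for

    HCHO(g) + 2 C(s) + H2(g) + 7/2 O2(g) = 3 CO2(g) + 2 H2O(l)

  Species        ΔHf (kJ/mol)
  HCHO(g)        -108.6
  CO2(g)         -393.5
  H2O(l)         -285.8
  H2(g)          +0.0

ΔH°rxn = Σ nΔHf°(products) − Σ nΔHf°(reactants).
Products: 3·(-393.5) + 2·(-285.8) = -1752.1
Reactants: 1·(-108.6) + 2·(+0.0) + 1·(+0.0) + 7/2·(+0.0) = -108.6
ΔH° = (-1752.1) − (-108.6) = -1643.5 kJ/mol

ΔH° = -1643.5 kJ/mol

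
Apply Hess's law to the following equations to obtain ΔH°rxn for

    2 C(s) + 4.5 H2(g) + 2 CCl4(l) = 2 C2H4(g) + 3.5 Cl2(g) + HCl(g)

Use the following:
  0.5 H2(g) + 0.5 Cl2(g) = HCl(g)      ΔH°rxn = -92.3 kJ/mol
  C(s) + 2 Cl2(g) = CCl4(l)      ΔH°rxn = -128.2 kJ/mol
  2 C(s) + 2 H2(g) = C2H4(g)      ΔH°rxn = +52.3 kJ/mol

ΔH°rxn = 268.7 kJ/mol

equation 1 as written (HCl(g) already on the product side): -92.3 kJ/mol
equation 2 reversed and × 2 (CCl4(l) must end up as a reactant; scale by 2 for the 2 CCl4(l)): (-2)·(-128.2) = +256.4 kJ/mol
equation 3 × 2 (scale by 2 for the 2 C2H4(g)): (2)·(+52.3) = +104.6 kJ/mol
ΔH°rxn = (-92.3) + (+256.4) + (+104.6) = 268.7 kJ/mol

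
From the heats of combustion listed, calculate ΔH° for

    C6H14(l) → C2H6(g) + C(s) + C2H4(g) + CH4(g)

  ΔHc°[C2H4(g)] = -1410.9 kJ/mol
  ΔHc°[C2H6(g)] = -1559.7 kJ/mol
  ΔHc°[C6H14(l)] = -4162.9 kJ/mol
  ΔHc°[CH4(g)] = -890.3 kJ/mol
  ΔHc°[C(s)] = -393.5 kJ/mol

With combustion enthalpies, reactants minus products:
= [1·(-4162.9)] − [1·(-1559.7) + 1·(-393.5) + 1·(-1410.9) + 1·(-890.3)]
= 91.5 kJ/mol

ΔH° = 91.5 kJ/mol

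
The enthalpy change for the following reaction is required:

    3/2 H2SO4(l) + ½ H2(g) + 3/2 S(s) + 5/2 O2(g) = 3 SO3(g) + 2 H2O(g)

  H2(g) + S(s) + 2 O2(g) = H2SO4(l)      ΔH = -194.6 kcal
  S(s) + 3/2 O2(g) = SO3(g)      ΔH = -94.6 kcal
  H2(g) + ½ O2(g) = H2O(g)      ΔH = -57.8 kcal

ΔH = -107.5 kcal

equation 1 reversed and × 3/2 (H2SO4(l) must end up as a reactant; ×3/2 to match 3/2 H2SO4(l) in the target): (-3/2)·(-194.6) = +291.9 kcal
equation 2 × 3 (scale by 3 for the 3 SO3(g)): (3)·(-94.6) = -283.8 kcal
equation 3 × 2 (×2 to match 2 H2O(g) in the target): (2)·(-57.8) = -115.6 kcal
ΔH = (+291.9) + (-283.8) + (-115.6) = -107.5 kcal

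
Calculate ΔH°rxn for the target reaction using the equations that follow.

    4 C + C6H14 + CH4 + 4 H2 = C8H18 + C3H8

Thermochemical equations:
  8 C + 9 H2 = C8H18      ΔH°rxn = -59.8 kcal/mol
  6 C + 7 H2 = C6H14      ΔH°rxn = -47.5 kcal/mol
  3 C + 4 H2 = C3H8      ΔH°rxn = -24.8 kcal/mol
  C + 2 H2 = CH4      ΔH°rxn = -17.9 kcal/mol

ΔH°rxn = -19.2 kcal/mol

equation 1 as written (C8H18 already on the product side): -59.8 kcal/mol
equation 2 reversed (reverse to put C6H14 on the reactant side): +47.5 kcal/mol
equation 3 as written (C3H8 already on the product side): -24.8 kcal/mol
equation 4 reversed (reverse to put CH4 on the reactant side): +17.9 kcal/mol
ΔH°rxn = (1)·(-59.8) + (-1)·(-47.5) + (1)·(-24.8) + (-1)·(-17.9) = -19.2 kcal/mol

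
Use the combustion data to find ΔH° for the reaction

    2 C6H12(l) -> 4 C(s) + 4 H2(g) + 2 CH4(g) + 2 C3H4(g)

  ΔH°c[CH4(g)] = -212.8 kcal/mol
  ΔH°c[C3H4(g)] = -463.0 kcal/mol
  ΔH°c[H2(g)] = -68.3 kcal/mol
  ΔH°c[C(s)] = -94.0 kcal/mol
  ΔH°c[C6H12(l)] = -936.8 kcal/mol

Using ΔH = Σ nΔHc°(reactants) − Σ nΔHc°(products):
= [2·(-936.8)] − [4·(-94.0) + 4·(-68.3) + 2·(-212.8) + 2·(-463.0)]
= 127.2 kcal/mol

ΔH° = 127.2 kcal/mol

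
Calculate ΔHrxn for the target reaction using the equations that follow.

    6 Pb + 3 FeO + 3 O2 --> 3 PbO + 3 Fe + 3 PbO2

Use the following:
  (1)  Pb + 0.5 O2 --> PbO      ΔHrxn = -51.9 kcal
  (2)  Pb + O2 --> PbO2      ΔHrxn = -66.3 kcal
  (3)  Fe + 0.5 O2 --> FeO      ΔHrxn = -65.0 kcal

ΔHrxn = -159.6 kcal

(1) × 3: (3)·(-51.9) = -155.7 kcal
(2) × 3: (3)·(-66.3) = -198.9 kcal
(3) reversed and × 3: (-3)·(-65.0) = +195.0 kcal
Combining the equations, ΔHrxn = (3)·(-51.9) + (3)·(-66.3) + (-3)·(-65.0) = -159.6 kcal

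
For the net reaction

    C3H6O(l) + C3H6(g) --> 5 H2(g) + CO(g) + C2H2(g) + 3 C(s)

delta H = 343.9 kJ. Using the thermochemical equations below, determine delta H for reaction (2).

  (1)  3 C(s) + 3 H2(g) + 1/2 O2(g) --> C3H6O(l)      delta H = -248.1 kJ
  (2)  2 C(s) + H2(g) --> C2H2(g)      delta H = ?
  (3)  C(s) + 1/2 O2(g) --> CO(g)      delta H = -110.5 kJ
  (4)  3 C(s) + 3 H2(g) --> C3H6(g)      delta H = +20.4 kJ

(1) reversed: +248.1 kJ
(2) as written: contributes x
(3) as written: -110.5 kJ
(4) reversed: -20.4 kJ
+343.9 = (+248.1) + (-110.5) + (-20.4) + x
x = (+343.9 − (+117.2)) / (1) = 226.7 kJ

delta H = 226.7 kJ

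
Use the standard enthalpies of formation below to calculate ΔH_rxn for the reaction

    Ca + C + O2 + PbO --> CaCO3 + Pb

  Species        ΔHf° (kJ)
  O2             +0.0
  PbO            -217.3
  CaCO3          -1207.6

ΔH°rxn = Σ nΔHf°(products) − Σ nΔHf°(reactants).
Products: 1·(-1207.6) + 1·(+0.0) = -1207.6
Reactants: 1·(+0.0) + 1·(+0.0) + 1·(+0.0) + 1·(-217.3) = -217.3
ΔH_rxn = (-1207.6) − (-217.3) = -990.3 kJ

ΔH_rxn = -990.3 kJ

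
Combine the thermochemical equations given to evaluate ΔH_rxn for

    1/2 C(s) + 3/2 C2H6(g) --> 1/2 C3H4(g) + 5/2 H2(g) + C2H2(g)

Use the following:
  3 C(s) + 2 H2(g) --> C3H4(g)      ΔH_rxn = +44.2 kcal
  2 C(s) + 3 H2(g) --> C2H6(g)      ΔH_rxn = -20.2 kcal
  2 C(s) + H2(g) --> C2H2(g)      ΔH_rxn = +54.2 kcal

equation 1 × 1/2: (1/2)·(+44.2) = +22.1 kcal
equation 2 reversed and × 3/2: (-3/2)·(-20.2) = +30.3 kcal
equation 3 as written: +54.2 kcal
Summing the manipulated equations, ΔH_rxn = (+22.1) + (+30.3) + (+54.2) = 106.6 kcal

ΔH_rxn = 106.6 kcal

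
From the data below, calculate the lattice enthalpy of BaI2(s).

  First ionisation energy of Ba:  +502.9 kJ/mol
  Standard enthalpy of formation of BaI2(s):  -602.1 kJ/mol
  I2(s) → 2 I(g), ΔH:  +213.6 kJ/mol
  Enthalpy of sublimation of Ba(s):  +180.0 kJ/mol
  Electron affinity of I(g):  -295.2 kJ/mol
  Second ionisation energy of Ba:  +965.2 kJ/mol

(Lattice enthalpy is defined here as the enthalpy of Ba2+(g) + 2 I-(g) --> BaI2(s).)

U = -1873.4 kJ/mol

ΔHf° = 1·ΔHsub + 1·(ΣIE) + 1·D(I2) + 2·EA + U
-602.1 = 1·(+180.0) + 1·(+1468.1) + 1·(+213.6) + 2·(-295.2) + U
U = -602.1 − (+1271.3) = -1873.4 kJ/mol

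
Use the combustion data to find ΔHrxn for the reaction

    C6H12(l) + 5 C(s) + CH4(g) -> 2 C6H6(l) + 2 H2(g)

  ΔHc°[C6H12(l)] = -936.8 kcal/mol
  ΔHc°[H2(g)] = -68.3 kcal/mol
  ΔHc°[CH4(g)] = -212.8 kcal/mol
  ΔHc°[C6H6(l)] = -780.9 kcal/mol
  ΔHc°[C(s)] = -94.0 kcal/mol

Using ΔH = Σ nΔHc°(reactants) − Σ nΔHc°(products):
= [1·(-936.8) + 5·(-94.0) + 1·(-212.8)] − [2·(-780.9) + 2·(-68.3)]
= 78.8 kcal/mol

ΔHrxn = 78.8 kcal/mol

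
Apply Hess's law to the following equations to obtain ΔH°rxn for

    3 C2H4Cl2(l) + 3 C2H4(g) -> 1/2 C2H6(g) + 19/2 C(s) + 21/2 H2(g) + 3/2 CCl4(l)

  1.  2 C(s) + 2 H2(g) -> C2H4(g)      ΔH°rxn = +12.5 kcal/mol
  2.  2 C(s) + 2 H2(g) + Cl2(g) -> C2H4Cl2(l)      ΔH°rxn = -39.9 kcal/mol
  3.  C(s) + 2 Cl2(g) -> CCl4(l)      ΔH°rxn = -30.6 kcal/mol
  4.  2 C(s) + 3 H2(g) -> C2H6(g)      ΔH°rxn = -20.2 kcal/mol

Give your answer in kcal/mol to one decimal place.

ΔH°rxn = 26.2 kcal/mol

eq. 1 reversed and × 3: (-3)·(+12.5) = -37.5 kcal/mol
eq. 2 reversed and × 3: (-3)·(-39.9) = +119.7 kcal/mol
eq. 3 × 3/2: (3/2)·(-30.6) = -45.9 kcal/mol
eq. 4 × 1/2: (1/2)·(-20.2) = -10.1 kcal/mol
Since enthalpy is a state function, ΔH°rxn = (-3)·(+12.5) + (-3)·(-39.9) + (3/2)·(-30.6) + (1/2)·(-20.2) = 26.2 kcal/mol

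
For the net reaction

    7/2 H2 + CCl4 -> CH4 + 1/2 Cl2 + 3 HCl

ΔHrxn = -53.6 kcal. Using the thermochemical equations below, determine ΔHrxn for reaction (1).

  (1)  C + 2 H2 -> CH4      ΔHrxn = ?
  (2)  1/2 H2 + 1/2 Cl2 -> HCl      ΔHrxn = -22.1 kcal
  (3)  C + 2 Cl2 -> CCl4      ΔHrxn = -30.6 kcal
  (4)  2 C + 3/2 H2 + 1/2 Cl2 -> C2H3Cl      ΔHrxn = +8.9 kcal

(1) as written (CH4 already on the product side): contributes x
(2) × 3 (scale by 3 for the 3 HCl): (3)·(-22.1) = -66.3 kcal
(3) reversed (reverse to put CCl4 on the reactant side): +30.6 kcal
(4): not needed (C2H3Cl appears nowhere else).
-53.6 = (-66.3) + (+30.6) + x
x = (-53.6 − (-35.7)) / (1) = -17.9 kcal

ΔHrxn = -17.9 kcal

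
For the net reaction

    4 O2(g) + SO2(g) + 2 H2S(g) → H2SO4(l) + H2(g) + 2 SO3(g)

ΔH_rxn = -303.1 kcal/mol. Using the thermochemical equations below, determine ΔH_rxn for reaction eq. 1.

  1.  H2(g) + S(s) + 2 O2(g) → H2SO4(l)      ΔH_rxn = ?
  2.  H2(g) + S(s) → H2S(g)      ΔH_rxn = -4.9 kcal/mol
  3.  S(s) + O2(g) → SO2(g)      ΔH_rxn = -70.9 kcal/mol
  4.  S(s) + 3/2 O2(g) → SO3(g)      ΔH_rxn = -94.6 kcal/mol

eq. 1 as written (H2SO4(l) already on the product side): contributes x
eq. 2 reversed and × 2 (H2S(g) must end up as a reactant; ×2 to match 2 H2S(g) in the target): (-2)·(-4.9) = +9.8 kcal/mol
eq. 3 reversed (SO2(g) must end up as a reactant): +70.9 kcal/mol
eq. 4 × 2 (scale by 2 for the 2 SO3(g)): (2)·(-94.6) = -189.2 kcal/mol
-303.1 = (+9.8) + (+70.9) + (-189.2) + x
x = (-303.1 − (-108.5)) / (1) = -194.6 kcal/mol

ΔH_rxn = -194.6 kcal/mol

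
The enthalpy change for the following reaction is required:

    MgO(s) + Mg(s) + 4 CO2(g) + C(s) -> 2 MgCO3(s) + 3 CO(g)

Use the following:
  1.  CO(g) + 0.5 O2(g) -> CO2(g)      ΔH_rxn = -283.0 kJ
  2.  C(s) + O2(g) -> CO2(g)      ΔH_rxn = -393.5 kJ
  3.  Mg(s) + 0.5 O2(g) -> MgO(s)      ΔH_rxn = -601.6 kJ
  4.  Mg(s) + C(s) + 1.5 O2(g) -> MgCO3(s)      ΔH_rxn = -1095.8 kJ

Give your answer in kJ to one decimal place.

ΔH_rxn = -347.5 kJ

eq. 1 reversed and × 3: (-3)·(-283.0) = +849.0 kJ
eq. 2 reversed: +393.5 kJ
eq. 3 reversed: +601.6 kJ
eq. 4 × 2: (2)·(-1095.8) = -2191.6 kJ
ΔH_rxn = (+849.0) + (+393.5) + (+601.6) + (-2191.6) = -347.5 kJ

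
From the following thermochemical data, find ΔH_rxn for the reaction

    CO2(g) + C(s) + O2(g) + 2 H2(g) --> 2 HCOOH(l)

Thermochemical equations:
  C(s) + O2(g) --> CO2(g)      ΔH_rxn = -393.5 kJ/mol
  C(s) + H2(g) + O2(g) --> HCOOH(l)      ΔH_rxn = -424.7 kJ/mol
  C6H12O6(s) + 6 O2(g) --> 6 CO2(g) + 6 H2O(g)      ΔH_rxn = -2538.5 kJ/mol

ΔH_rxn = -455.9 kJ/mol

equation 1 reversed: +393.5 kJ/mol
equation 2 × 2 (×2 to match 2 HCOOH(l) in the target): (2)·(-424.7) = -849.4 kJ/mol
equation 3: not needed (C6H12O6(s) appears nowhere else).
ΔH_rxn = (+393.5) + (-849.4) = -455.9 kJ/mol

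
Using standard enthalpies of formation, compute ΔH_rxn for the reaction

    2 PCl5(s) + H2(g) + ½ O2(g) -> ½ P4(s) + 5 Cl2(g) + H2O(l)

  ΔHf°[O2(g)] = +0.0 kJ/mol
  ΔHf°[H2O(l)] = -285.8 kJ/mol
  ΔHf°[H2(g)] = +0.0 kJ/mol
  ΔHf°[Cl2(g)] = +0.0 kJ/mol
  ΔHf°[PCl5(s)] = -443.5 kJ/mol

Products: 1/2·(+0.0) + 5·(+0.0) + 1·(-285.8) = -285.8
Reactants: 2·(-443.5) + 1·(+0.0) + 1/2·(+0.0) = -887.0
ΔH_rxn = (-285.8) − (-887.0) = 601.2 kJ/mol

ΔH_rxn = 601.2 kJ/mol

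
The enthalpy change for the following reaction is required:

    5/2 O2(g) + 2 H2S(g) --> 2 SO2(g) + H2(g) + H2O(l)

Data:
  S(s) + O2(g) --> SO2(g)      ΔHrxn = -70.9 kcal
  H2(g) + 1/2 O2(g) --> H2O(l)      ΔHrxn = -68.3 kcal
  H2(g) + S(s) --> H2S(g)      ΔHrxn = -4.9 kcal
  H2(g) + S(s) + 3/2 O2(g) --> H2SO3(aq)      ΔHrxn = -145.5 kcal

ΔHrxn = -200.3 kcal

equation 1 × 2: (2)·(-70.9) = -141.8 kcal
equation 2 as written: -68.3 kcal
equation 3 reversed and × 2: (-2)·(-4.9) = +9.8 kcal
equation 4: not needed.
By Hess's law, ΔHrxn = (-141.8) + (-68.3) + (+9.8) = -200.3 kcal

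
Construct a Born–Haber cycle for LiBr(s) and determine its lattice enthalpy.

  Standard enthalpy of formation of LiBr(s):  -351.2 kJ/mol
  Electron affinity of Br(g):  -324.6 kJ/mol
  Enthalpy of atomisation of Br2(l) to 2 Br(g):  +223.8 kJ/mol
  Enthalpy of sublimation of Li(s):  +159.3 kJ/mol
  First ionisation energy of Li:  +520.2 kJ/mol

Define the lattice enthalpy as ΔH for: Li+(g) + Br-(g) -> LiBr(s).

ΔHf° = 1·ΔHsub + 1·(ΣIE) + 1/2·D(Br2) + 1·EA + U
-351.2 = 1·(+159.3) + 1·(+520.2) + 1/2·(+223.8) + 1·(-324.6) + U
U = -351.2 − (+466.8) = -818.0 kJ/mol

U = -818.0 kJ/mol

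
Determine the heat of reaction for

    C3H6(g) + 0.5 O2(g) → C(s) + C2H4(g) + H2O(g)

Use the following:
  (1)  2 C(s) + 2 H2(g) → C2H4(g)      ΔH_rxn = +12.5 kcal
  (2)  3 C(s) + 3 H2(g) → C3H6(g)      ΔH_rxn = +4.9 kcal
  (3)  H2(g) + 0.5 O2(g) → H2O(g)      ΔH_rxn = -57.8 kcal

(1) as written (C2H4(g) already on the product side): +12.5 kcal
(2) reversed (C3H6(g) must end up as a reactant): -4.9 kcal
(3) as written (H2O(g) already on the product side): -57.8 kcal
ΔH_rxn = (1)·(+12.5) + (-1)·(+4.9) + (1)·(-57.8) = -50.2 kcal

ΔH_rxn = -50.2 kcal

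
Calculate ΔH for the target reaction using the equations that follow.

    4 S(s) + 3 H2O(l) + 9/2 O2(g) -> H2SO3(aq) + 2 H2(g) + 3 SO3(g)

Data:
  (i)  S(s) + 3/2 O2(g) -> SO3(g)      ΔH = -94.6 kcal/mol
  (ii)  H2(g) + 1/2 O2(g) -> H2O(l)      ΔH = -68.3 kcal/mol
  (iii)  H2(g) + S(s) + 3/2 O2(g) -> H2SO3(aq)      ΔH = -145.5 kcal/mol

ΔH = -224.4 kcal/mol

(i) × 3: (3)·(-94.6) = -283.8 kcal/mol
(ii) reversed and × 3: (-3)·(-68.3) = +204.9 kcal/mol
(iii) as written: -145.5 kcal/mol
Combining the equations, ΔH = (-283.8) + (+204.9) + (-145.5) = -224.4 kcal/mol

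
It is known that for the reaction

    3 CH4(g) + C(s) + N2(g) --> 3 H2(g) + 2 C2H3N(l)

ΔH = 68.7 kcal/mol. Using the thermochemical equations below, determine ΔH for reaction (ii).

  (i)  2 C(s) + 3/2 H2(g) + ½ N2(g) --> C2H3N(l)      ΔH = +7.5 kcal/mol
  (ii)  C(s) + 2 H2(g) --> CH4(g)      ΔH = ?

ΔH = -17.9 kcal/mol

(i) × 2 (×2 to match 2 C2H3N(l) in the target): (2)·(+7.5) = +15.0 kcal/mol
(ii) reversed and × 3 (reverse to put CH4(g) on the reactant side; scale by 3 for the 3 CH4(g)): contributes −3·x
+68.7 = (+15.0) − 3·x
x = (+68.7 − (+15.0)) / (-3) = -17.9 kcal/mol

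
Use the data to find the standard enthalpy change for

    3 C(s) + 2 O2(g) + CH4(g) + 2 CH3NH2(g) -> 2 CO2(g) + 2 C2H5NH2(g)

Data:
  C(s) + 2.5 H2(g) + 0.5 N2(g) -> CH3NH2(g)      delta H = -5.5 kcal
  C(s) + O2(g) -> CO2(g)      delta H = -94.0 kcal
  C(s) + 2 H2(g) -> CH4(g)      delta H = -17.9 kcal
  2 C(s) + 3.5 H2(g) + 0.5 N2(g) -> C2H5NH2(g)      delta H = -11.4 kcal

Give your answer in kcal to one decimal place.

equation 1 reversed and × 2 (reverse to put CH3NH2(g) on the reactant side; scale by 2 for the 2 CH3NH2(g)): (-2)·(-5.5) = +11.0 kcal
equation 2 × 2 (scale by 2 for the 2 CO2(g)): (2)·(-94.0) = -188.0 kcal
equation 3 reversed (CH4(g) must end up as a reactant): +17.9 kcal
equation 4 × 2 (scale by 2 for the 2 C2H5NH2(g)): (2)·(-11.4) = -22.8 kcal
By Hess's law, delta H = (-2)·(-5.5) + (2)·(-94.0) + (-1)·(-17.9) + (2)·(-11.4) = -181.9 kcal

delta H = -181.9 kcal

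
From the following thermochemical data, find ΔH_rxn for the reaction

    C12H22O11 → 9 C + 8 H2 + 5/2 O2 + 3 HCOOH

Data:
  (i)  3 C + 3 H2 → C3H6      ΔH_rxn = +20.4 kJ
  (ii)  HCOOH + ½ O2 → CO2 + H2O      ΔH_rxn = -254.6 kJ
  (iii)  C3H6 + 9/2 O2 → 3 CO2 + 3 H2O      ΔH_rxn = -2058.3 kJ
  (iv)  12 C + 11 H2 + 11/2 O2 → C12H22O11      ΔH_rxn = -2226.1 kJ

(i) as written: +20.4 kJ
(ii) reversed and × 3: (-3)·(-254.6) = +763.8 kJ
(iii) as written: -2058.3 kJ
(iv) reversed: +2226.1 kJ
ΔH_rxn = (1)·(+20.4) + (-3)·(-254.6) + (1)·(-2058.3) + (-1)·(-2226.1) = 952.0 kJ

ΔH_rxn = 952.0 kJ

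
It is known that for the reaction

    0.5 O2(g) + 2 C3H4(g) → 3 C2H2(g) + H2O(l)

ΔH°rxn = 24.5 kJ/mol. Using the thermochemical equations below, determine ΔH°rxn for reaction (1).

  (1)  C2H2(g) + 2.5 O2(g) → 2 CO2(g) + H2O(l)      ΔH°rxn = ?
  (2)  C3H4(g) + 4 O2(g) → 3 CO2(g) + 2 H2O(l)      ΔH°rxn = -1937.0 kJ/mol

ΔH°rxn = -1299.5 kJ/mol

(1) reversed and × 3 (C2H2(g) must end up as a product; scale by 3 for the 3 C2H2(g)): contributes −3·x
(2) × 2 (scale by 2 for the 2 C3H4(g)): (2)·(-1937.0) = -3874.0 kJ/mol
+24.5 = (-3874.0) − 3·x
x = (+24.5 − (-3874.0)) / (-3) = -1299.5 kJ/mol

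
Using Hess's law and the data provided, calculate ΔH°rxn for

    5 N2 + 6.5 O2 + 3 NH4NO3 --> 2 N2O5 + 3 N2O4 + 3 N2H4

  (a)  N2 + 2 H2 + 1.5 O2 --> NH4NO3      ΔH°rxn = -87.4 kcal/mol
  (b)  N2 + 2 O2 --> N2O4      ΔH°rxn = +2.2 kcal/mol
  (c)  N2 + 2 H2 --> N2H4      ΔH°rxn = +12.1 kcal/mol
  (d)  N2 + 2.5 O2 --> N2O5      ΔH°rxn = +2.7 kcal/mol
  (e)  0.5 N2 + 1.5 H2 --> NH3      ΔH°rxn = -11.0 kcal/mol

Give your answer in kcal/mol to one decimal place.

(a) reversed and × 3 (reverse to put NH4NO3 on the reactant side; ×3 to match 3 NH4NO3 in the target): (-3)·(-87.4) = +262.2 kcal/mol
(b) × 3 (×3 to match 3 N2O4 in the target): (3)·(+2.2) = +6.6 kcal/mol
(c) × 3 (×3 to match 3 N2H4 in the target): (3)·(+12.1) = +36.3 kcal/mol
(d) × 2 (×2 to match 2 N2O5 in the target): (2)·(+2.7) = +5.4 kcal/mol
(e): not needed (NH3 appears nowhere else).
Summing the manipulated equations, ΔH°rxn = (+262.2) + (+6.6) + (+36.3) + (+5.4) = 310.5 kcal/mol

ΔH°rxn = 310.5 kcal/mol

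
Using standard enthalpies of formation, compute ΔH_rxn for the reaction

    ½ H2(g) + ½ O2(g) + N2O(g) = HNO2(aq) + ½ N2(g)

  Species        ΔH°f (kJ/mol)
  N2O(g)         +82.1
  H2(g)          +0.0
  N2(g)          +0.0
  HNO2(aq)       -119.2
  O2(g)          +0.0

ΔH_rxn = -201.3 kJ/mol

Products: 1·(-119.2) + 1/2·(+0.0) = -119.2
Reactants: 1/2·(+0.0) + 1/2·(+0.0) + 1·(+82.1) = +82.1
ΔH_rxn = (-119.2) − (+82.1) = -201.3 kJ/mol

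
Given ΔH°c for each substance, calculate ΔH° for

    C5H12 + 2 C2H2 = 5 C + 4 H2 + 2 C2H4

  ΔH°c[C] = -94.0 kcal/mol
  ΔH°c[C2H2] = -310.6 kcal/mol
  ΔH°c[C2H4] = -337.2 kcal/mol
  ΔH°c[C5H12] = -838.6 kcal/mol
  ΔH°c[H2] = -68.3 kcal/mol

ΔH° = -42.2 kcal/mol

Using ΔH = Σ nΔHc°(reactants) − Σ nΔHc°(products):
= [1·(-838.6) + 2·(-310.6)] − [5·(-94.0) + 4·(-68.3) + 2·(-337.2)]
= -42.2 kcal/mol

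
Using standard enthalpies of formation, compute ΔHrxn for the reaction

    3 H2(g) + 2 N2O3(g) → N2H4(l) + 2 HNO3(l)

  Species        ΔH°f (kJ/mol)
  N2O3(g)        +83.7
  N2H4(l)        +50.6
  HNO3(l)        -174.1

Products: 1·(+50.6) + 2·(-174.1) = -297.6
Reactants: 3·(+0.0) + 2·(+83.7) = +167.4
ΔHrxn = (-297.6) − (+167.4) = -465.0 kJ/mol

ΔHrxn = -465.0 kJ/mol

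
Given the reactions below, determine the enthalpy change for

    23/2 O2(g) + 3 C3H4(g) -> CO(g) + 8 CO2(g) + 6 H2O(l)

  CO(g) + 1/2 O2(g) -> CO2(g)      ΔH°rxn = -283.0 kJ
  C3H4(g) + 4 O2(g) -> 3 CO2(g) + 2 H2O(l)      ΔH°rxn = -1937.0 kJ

equation 1 reversed (CO(g) must end up as a product): +283.0 kJ
equation 2 × 3 (×3 to match 3 C3H4(g) in the target): (3)·(-1937.0) = -5811.0 kJ
Since enthalpy is a state function, ΔH°rxn = (+283.0) + (-5811.0) = -5528.0 kJ

ΔH°rxn = -5528.0 kJ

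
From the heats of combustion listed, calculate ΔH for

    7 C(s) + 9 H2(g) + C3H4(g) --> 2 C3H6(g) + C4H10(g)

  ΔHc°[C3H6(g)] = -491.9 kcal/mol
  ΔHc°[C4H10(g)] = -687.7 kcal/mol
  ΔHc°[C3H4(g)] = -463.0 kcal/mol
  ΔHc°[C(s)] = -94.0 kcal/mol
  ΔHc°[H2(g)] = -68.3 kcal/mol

ΔH = -64.2 kcal/mol

Using ΔH = Σ nΔHc°(reactants) − Σ nΔHc°(products):
= [7·(-94.0) + 9·(-68.3) + 1·(-463.0)] − [2·(-491.9) + 1·(-687.7)]
= -64.2 kcal/mol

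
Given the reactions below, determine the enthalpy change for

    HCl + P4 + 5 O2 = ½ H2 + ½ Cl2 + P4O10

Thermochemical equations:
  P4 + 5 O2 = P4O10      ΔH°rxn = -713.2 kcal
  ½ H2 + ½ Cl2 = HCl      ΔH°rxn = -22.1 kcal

ΔH°rxn = -691.1 kcal

equation 1 as written (P4O10 already on the product side): -713.2 kcal
equation 2 reversed (reverse to put HCl on the reactant side): +22.1 kcal
ΔH°rxn = (1)·(-713.2) + (-1)·(-22.1) = -691.1 kcal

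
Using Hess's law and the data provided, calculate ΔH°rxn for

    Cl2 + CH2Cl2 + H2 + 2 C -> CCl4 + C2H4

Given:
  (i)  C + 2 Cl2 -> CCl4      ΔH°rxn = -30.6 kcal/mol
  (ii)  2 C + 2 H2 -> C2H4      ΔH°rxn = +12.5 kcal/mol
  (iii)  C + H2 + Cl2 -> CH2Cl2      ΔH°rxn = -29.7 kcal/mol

(i) as written (CCl4 already on the product side): -30.6 kcal/mol
(ii) as written (C2H4 already on the product side): +12.5 kcal/mol
(iii) reversed (reverse to put CH2Cl2 on the reactant side): +29.7 kcal/mol
ΔH°rxn = (1)·(-30.6) + (1)·(+12.5) + (-1)·(-29.7) = 11.6 kcal/mol

ΔH°rxn = 11.6 kcal/mol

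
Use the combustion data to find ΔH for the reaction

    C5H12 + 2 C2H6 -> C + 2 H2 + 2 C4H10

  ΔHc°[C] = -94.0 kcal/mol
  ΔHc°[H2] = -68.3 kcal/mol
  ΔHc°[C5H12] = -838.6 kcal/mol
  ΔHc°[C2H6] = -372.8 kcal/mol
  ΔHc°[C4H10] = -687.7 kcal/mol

Using ΔH = Σ nΔHc°(reactants) − Σ nΔHc°(products):
= [1·(-838.6) + 2·(-372.8)] − [1·(-94.0) + 2·(-68.3) + 2·(-687.7)]
= 21.8 kcal/mol

ΔH = 21.8 kcal/mol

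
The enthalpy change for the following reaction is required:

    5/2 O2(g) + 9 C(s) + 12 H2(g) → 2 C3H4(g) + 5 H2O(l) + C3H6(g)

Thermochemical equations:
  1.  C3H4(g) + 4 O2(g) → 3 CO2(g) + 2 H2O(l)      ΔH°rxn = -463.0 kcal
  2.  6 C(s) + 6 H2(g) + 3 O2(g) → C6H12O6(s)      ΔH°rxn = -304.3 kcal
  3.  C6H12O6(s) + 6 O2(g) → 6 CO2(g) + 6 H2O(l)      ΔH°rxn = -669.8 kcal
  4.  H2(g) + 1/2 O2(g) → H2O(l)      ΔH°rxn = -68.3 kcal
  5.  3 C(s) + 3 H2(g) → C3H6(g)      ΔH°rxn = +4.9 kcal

eq. 1 reversed and × 2: (-2)·(-463.0) = +926.0 kcal
eq. 2 as written: -304.3 kcal
eq. 3 as written: -669.8 kcal
eq. 4 × 3: (3)·(-68.3) = -204.9 kcal
eq. 5 as written: +4.9 kcal
By Hess's law, ΔH°rxn = (+926.0) + (-304.3) + (-669.8) + (-204.9) + (+4.9) = -248.1 kcal

ΔH°rxn = -248.1 kcal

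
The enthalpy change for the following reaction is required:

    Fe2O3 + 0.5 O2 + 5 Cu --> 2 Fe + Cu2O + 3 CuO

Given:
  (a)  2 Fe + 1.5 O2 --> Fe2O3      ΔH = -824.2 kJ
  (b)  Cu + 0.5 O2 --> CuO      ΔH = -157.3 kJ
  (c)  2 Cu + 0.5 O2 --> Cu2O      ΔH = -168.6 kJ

(a) reversed: +824.2 kJ
(b) × 3: (3)·(-157.3) = -471.9 kJ
(c) as written: -168.6 kJ
ΔH = (-1)·(-824.2) + (3)·(-157.3) + (1)·(-168.6) = 183.7 kJ

ΔH = 183.7 kJ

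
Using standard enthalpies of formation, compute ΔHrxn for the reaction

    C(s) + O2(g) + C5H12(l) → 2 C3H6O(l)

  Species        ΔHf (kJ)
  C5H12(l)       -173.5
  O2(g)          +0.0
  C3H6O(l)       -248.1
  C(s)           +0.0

ΔHrxn = -322.7 kJ

Products: 2·(-248.1) = -496.2
Reactants: 1·(+0.0) + 1·(+0.0) + 1·(-173.5) = -173.5
ΔHrxn = (-496.2) − (-173.5) = -322.7 kJ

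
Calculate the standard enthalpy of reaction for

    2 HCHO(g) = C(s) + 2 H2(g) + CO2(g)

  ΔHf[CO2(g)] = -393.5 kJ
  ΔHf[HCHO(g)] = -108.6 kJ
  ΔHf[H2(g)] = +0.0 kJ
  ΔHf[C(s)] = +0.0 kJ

Products: 1·(+0.0) + 2·(+0.0) + 1·(-393.5) = -393.5
Reactants: 2·(-108.6) = -217.2
ΔH°rxn = (-393.5) − (-217.2) = -176.3 kJ

ΔH°rxn = -176.3 kJ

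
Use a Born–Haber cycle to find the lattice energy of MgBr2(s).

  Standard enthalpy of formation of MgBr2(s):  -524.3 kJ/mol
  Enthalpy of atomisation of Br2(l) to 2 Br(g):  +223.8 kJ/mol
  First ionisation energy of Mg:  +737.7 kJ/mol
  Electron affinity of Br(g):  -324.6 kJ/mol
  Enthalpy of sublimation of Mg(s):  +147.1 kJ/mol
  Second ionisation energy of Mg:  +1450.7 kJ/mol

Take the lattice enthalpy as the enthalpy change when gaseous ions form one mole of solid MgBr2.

U = -2434.4 kJ/mol

ΔHf° = 1·ΔHsub + 1·(ΣIE) + 1·D(Br2) + 2·EA + U
-524.3 = 1·(+147.1) + 1·(+2188.4) + 1·(+223.8) + 2·(-324.6) + U
U = -524.3 − (+1910.1) = -2434.4 kJ/mol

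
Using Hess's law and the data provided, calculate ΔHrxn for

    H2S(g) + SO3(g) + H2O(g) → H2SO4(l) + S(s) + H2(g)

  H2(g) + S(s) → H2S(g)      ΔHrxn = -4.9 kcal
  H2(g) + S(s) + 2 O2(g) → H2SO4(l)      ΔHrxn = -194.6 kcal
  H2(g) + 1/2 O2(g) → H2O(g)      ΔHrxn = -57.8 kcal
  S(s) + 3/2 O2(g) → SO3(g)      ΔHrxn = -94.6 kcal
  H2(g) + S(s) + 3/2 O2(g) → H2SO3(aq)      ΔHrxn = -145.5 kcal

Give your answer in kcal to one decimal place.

equation 1 reversed: +4.9 kcal
equation 2 as written: -194.6 kcal
equation 3 reversed: +57.8 kcal
equation 4 reversed: +94.6 kcal
equation 5: not needed.
ΔHrxn = (-1)·(-4.9) + (1)·(-194.6) + (-1)·(-57.8) + (-1)·(-94.6) = -37.3 kcal

ΔHrxn = -37.3 kcal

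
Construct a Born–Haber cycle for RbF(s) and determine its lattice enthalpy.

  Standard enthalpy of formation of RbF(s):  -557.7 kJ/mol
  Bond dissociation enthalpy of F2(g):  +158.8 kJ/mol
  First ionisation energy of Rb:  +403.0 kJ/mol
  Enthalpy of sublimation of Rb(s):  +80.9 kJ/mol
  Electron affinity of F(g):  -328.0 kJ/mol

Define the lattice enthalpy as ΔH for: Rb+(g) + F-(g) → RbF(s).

U = -793.0 kJ/mol

ΔHf° = 1·ΔHsub + 1·(ΣIE) + 1/2·D(F2) + 1·EA + U
-557.7 = 1·(+80.9) + 1·(+403.0) + 1/2·(+158.8) + 1·(-328.0) + U
U = -557.7 − (+235.3) = -793.0 kJ/mol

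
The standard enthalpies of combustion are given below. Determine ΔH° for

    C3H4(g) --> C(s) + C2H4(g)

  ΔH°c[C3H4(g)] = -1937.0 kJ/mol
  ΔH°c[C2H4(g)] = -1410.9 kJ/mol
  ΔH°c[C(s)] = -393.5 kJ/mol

ΔH° = -132.6 kJ/mol

Using ΔH = Σ nΔHc°(reactants) − Σ nΔHc°(products):
= [1·(-1937.0)] − [1·(-393.5) + 1·(-1410.9)]
= -132.6 kJ/mol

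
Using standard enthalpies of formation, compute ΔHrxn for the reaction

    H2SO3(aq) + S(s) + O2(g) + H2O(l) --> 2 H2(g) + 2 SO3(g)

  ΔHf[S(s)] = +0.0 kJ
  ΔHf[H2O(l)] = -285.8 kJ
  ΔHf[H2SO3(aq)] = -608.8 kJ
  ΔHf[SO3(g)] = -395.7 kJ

ΔHrxn = 103.2 kJ

Products: 2·(+0.0) + 2·(-395.7) = -791.4
Reactants: 1·(-608.8) + 1·(+0.0) + 1·(+0.0) + 1·(-285.8) = -894.6
ΔHrxn = (-791.4) − (-894.6) = 103.2 kJ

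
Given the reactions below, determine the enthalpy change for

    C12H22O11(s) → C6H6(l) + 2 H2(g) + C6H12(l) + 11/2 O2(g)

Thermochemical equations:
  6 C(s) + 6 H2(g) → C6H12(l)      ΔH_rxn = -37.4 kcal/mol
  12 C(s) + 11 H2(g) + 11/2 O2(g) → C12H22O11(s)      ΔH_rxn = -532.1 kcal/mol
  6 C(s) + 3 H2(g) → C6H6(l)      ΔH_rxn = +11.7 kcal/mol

equation 1 as written: -37.4 kcal/mol
equation 2 reversed: +532.1 kcal/mol
equation 3 as written: +11.7 kcal/mol
ΔH_rxn = (-37.4) + (+532.1) + (+11.7) = 506.4 kcal/mol

ΔH_rxn = 506.4 kcal/mol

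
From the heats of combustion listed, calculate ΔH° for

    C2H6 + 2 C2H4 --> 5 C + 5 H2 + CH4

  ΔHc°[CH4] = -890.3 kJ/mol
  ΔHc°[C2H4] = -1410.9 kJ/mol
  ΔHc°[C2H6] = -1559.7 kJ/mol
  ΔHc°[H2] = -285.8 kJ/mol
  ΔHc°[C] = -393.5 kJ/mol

With combustion enthalpies, reactants minus products:
= [1·(-1559.7) + 2·(-1410.9)] − [5·(-393.5) + 5·(-285.8) + 1·(-890.3)]
= -94.7 kJ/mol

ΔH° = -94.7 kJ/mol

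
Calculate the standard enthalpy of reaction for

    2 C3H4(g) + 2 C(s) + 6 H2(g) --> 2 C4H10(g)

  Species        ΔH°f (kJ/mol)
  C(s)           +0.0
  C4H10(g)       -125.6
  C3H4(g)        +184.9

Products: 2·(-125.6) = -251.2
Reactants: 2·(+184.9) + 2·(+0.0) + 6·(+0.0) = +369.8
ΔH_rxn = (-251.2) − (+369.8) = -621.0 kJ/mol

ΔH_rxn = -621.0 kJ/mol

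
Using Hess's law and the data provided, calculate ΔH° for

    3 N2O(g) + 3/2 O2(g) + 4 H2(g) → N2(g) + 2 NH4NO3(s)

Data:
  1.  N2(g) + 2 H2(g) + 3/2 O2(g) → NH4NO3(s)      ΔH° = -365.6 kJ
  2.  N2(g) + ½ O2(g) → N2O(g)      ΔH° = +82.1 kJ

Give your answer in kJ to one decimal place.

eq. 1 × 2 (scale by 2 for the 2 NH4NO3(s)): (2)·(-365.6) = -731.2 kJ
eq. 2 reversed and × 3 (reverse to put N2O(g) on the reactant side; scale by 3 for the 3 N2O(g)): (-3)·(+82.1) = -246.3 kJ
ΔH° = (2)·(-365.6) + (-3)·(+82.1) = -977.5 kJ

ΔH° = -977.5 kJ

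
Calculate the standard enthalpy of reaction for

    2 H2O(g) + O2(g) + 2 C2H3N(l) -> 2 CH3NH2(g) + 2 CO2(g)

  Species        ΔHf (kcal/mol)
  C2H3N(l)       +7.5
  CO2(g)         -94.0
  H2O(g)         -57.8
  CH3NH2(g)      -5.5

ΔH°rxn = -98.4 kcal/mol

ΔH°rxn = Σ nΔHf°(products) − Σ nΔHf°(reactants).
Products: 2·(-5.5) + 2·(-94.0) = -199.0
Reactants: 2·(-57.8) + 1·(+0.0) + 2·(+7.5) = -100.6
ΔH°rxn = (-199.0) − (-100.6) = -98.4 kcal/mol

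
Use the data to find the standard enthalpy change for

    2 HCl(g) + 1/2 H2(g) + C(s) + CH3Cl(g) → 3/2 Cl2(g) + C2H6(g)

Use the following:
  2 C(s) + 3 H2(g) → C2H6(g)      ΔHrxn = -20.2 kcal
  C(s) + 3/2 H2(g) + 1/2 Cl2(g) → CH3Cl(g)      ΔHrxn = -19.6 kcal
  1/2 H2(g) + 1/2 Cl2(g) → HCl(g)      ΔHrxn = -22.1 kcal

ΔHrxn = 43.6 kcal

equation 1 as written (C2H6(g) already on the product side): -20.2 kcal
equation 2 reversed (reverse to put CH3Cl(g) on the reactant side): +19.6 kcal
equation 3 reversed and × 2 (reverse to put HCl(g) on the reactant side; scale by 2 for the 2 HCl(g)): (-2)·(-22.1) = +44.2 kcal
ΔHrxn = (1)·(-20.2) + (-1)·(-19.6) + (-2)·(-22.1) = 43.6 kcal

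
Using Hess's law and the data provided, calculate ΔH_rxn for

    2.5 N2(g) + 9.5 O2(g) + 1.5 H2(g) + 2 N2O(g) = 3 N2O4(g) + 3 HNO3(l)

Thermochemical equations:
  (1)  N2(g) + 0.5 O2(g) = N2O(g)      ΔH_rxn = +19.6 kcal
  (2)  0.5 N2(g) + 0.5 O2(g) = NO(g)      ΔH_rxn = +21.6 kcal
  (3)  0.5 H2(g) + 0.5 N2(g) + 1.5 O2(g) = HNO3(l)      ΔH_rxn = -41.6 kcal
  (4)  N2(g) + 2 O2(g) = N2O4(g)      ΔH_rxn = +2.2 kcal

ΔH_rxn = -157.4 kcal

(1) reversed and × 2: (-2)·(+19.6) = -39.2 kcal
(2): not needed.
(3) × 3: (3)·(-41.6) = -124.8 kcal
(4) × 3: (3)·(+2.2) = +6.6 kcal
By Hess's law, ΔH_rxn = (-39.2) + (-124.8) + (+6.6) = -157.4 kcal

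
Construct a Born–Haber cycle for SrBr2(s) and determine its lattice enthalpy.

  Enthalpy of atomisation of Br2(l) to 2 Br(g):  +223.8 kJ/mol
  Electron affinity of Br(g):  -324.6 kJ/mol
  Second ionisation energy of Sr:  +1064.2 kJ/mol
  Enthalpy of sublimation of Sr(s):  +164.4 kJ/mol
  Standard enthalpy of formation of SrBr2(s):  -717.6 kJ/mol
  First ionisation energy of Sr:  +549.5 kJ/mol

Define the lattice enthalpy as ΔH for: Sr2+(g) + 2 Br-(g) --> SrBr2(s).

U = -2070.3 kJ/mol

ΔHf° = 1·ΔHsub + 1·(ΣIE) + 1·D(Br2) + 2·EA + U
-717.6 = 1·(+164.4) + 1·(+1613.7) + 1·(+223.8) + 2·(-324.6) + U
U = -717.6 − (+1352.7) = -2070.3 kJ/mol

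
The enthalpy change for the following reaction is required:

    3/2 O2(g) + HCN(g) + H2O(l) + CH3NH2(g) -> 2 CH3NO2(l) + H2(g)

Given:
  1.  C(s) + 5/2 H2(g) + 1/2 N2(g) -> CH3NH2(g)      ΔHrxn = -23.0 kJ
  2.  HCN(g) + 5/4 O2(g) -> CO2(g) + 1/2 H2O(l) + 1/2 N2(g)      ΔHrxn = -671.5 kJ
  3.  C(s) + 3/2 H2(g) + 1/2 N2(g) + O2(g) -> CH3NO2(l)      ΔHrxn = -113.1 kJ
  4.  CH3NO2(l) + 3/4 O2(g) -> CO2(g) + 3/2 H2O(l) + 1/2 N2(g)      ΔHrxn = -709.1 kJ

eq. 1 reversed: +23.0 kJ
eq. 2 as written: -671.5 kJ
eq. 3 as written: -113.1 kJ
eq. 4 reversed: +709.1 kJ
Since enthalpy is a state function, ΔHrxn = (+23.0) + (-671.5) + (-113.1) + (+709.1) = -52.5 kJ

ΔHrxn = -52.5 kJ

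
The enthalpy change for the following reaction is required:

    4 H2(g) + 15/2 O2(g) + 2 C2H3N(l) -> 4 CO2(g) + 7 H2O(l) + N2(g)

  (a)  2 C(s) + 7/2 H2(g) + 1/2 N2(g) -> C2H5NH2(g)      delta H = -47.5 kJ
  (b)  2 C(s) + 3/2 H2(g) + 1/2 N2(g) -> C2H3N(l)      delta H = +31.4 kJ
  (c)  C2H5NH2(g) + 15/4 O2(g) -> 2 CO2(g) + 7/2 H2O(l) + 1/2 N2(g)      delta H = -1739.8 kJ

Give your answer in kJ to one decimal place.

(a) × 2: (2)·(-47.5) = -95.0 kJ
(b) reversed and × 2: (-2)·(+31.4) = -62.8 kJ
(c) × 2: (2)·(-1739.8) = -3479.6 kJ
delta H = (-95.0) + (-62.8) + (-3479.6) = -3637.4 kJ

delta H = -3637.4 kJ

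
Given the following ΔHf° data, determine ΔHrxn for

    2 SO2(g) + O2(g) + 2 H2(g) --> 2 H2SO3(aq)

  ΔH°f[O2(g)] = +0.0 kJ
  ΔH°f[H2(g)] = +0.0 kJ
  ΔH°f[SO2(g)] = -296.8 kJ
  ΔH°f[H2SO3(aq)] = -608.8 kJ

Products: 2·(-608.8) = -1217.6
Reactants: 2·(-296.8) + 1·(+0.0) + 2·(+0.0) = -593.6
ΔHrxn = (-1217.6) − (-593.6) = -624.0 kJ

ΔHrxn = -624.0 kJ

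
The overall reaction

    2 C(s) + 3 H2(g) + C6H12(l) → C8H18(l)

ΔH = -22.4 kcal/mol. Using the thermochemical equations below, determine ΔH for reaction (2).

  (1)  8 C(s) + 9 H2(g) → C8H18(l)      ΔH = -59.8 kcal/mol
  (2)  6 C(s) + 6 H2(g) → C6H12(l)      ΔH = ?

ΔH = -37.4 kcal/mol

(1) as written: -59.8 kcal/mol
(2) reversed: contributes −x
-22.4 = (-59.8) − x
x = (-22.4 − (-59.8)) / (-1) = -37.4 kcal/mol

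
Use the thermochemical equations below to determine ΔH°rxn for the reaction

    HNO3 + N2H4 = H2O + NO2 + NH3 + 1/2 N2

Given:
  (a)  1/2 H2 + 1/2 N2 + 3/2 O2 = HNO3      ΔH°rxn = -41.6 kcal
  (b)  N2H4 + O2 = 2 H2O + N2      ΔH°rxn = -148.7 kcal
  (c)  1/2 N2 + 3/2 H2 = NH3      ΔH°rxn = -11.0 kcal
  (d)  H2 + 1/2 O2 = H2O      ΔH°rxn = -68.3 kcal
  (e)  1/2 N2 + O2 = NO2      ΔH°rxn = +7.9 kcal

ΔH°rxn = -41.9 kcal

(a) reversed: +41.6 kcal
(b) as written: -148.7 kcal
(c) as written: -11.0 kcal
(d) reversed: +68.3 kcal
(e) as written: +7.9 kcal
Since enthalpy is a state function, ΔH°rxn = (-1)·(-41.6) + (1)·(-148.7) + (1)·(-11.0) + (-1)·(-68.3) + (1)·(+7.9) = -41.9 kcal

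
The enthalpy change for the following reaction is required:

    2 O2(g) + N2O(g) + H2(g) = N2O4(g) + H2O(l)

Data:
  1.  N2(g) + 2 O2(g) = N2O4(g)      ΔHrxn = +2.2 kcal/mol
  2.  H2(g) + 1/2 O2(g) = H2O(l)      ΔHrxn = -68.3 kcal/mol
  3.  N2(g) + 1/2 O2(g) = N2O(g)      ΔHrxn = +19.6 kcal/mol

ΔHrxn = -85.7 kcal/mol

eq. 1 as written (N2O4(g) already on the product side): +2.2 kcal/mol
eq. 2 as written (H2O(l) already on the product side): -68.3 kcal/mol
eq. 3 reversed (reverse to put N2O(g) on the reactant side): -19.6 kcal/mol
Summing the manipulated equations, ΔHrxn = (1)·(+2.2) + (1)·(-68.3) + (-1)·(+19.6) = -85.7 kcal/mol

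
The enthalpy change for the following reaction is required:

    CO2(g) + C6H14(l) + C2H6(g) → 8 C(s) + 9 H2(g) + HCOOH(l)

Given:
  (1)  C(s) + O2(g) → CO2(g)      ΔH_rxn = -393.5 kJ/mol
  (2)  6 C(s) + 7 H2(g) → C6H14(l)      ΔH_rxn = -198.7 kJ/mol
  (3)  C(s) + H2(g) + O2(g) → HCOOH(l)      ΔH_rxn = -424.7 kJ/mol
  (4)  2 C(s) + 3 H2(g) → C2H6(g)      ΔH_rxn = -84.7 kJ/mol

ΔH_rxn = 252.2 kJ/mol

(1) reversed (reverse to put CO2(g) on the reactant side): +393.5 kJ/mol
(2) reversed (reverse to put C6H14(l) on the reactant side): +198.7 kJ/mol
(3) as written (HCOOH(l) already on the product side): -424.7 kJ/mol
(4) reversed (C2H6(g) must end up as a reactant): +84.7 kJ/mol
ΔH_rxn = (-1)·(-393.5) + (-1)·(-198.7) + (1)·(-424.7) + (-1)·(-84.7) = 252.2 kJ/mol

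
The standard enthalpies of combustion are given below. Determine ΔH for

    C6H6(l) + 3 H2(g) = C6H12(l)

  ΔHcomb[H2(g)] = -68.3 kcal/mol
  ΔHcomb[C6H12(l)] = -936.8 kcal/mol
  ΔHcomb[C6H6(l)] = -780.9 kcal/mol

With combustion enthalpies, reactants minus products:
= [1·(-780.9) + 3·(-68.3)] − [1·(-936.8)]
= -49.0 kcal/mol

ΔH = -49.0 kcal/mol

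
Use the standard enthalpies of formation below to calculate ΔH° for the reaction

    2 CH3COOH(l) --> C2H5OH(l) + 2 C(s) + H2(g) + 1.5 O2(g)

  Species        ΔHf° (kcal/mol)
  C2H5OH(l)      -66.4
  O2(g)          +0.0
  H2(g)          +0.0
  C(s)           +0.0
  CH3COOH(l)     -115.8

ΔH° = 165.2 kcal/mol

ΔH°rxn = Σ nΔHf°(products) − Σ nΔHf°(reactants).
Products: 1·(-66.4) + 2·(+0.0) + 1·(+0.0) + 3/2·(+0.0) = -66.4
Reactants: 2·(-115.8) = -231.6
ΔH° = (-66.4) − (-231.6) = 165.2 kcal/mol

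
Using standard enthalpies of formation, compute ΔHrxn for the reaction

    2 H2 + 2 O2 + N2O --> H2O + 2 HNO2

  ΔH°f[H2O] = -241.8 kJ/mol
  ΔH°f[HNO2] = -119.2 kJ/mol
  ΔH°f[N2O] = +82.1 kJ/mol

ΔH°rxn = Σ nΔHf°(products) − Σ nΔHf°(reactants).
Products: 1·(-241.8) + 2·(-119.2) = -480.2
Reactants: 2·(+0.0) + 2·(+0.0) + 1·(+82.1) = +82.1
ΔHrxn = (-480.2) − (+82.1) = -562.3 kJ/mol

ΔHrxn = -562.3 kJ/mol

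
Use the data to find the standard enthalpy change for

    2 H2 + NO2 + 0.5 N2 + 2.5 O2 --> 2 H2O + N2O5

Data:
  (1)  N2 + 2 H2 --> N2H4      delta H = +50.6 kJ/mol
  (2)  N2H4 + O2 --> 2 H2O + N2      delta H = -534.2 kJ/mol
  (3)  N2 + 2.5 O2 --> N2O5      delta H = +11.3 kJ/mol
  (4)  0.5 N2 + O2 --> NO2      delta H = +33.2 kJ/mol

delta H = -505.5 kJ/mol

(1) as written (H2 already on the reactant side): +50.6 kJ/mol
(2) as written (H2O already on the product side): -534.2 kJ/mol
(3) as written (N2O5 already on the product side): +11.3 kJ/mol
(4) reversed (NO2 must end up as a reactant): -33.2 kJ/mol
By Hess's law, delta H = (1)·(+50.6) + (1)·(-534.2) + (1)·(+11.3) + (-1)·(+33.2) = -505.5 kJ/mol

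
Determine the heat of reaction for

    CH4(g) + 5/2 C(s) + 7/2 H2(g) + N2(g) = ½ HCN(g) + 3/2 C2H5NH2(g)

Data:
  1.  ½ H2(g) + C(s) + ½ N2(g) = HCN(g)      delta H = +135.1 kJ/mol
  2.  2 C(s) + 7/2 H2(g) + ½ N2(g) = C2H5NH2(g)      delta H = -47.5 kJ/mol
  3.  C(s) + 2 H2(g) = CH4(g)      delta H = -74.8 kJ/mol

delta H = 71.1 kJ/mol

eq. 1 × 1/2: (1/2)·(+135.1) = +67.55 kJ/mol
eq. 2 × 3/2: (3/2)·(-47.5) = -71.25 kJ/mol
eq. 3 reversed: +74.8 kJ/mol
delta H = (1/2)·(+135.1) + (3/2)·(-47.5) + (-1)·(-74.8) = 71.1 kJ/mol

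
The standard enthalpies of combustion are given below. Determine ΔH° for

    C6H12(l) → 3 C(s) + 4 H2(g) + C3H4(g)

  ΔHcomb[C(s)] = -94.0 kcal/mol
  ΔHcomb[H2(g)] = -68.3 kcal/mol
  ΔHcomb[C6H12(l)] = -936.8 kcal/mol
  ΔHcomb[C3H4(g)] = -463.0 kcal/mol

ΔH° = 81.4 kcal/mol

With combustion enthalpies, reactants minus products:
= [1·(-936.8)] − [3·(-94.0) + 4·(-68.3) + 1·(-463.0)]
= 81.4 kcal/mol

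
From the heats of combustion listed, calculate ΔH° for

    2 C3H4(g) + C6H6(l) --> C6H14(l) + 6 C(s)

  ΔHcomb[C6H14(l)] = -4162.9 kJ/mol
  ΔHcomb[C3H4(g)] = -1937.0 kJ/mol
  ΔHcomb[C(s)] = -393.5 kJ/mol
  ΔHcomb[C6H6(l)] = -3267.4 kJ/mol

ΔH° = -617.5 kJ/mol

With combustion enthalpies, reactants minus products:
= [2·(-1937.0) + 1·(-3267.4)] − [1·(-4162.9) + 6·(-393.5)]
= -617.5 kJ/mol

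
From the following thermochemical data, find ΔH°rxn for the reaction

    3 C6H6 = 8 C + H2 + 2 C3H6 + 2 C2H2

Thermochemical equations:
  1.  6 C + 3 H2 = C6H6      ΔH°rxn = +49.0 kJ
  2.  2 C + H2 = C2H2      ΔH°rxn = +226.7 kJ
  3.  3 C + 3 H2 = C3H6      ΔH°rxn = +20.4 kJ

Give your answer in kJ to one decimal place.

ΔH°rxn = 347.2 kJ

eq. 1 reversed and × 3 (C6H6 must end up as a reactant; scale by 3 for the 3 C6H6): (-3)·(+49.0) = -147.0 kJ
eq. 2 × 2 (×2 to match 2 C2H2 in the target): (2)·(+226.7) = +453.4 kJ
eq. 3 × 2 (scale by 2 for the 2 C3H6): (2)·(+20.4) = +40.8 kJ
Combining the equations, ΔH°rxn = (-3)·(+49.0) + (2)·(+226.7) + (2)·(+20.4) = 347.2 kJ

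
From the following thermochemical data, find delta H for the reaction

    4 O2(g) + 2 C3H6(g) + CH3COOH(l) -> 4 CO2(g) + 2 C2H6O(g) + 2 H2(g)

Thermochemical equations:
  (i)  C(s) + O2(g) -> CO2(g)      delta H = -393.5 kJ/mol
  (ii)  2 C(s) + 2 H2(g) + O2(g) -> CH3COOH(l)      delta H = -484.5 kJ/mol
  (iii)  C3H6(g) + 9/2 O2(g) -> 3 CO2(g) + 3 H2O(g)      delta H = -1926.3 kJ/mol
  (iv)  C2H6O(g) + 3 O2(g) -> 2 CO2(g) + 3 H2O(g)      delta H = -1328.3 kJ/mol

delta H = -1498.5 kJ/mol

(i) × 2: (2)·(-393.5) = -787.0 kJ/mol
(ii) reversed: +484.5 kJ/mol
(iii) × 2: (2)·(-1926.3) = -3852.6 kJ/mol
(iv) reversed and × 2: (-2)·(-1328.3) = +2656.6 kJ/mol
Summing the manipulated equations, delta H = (-787.0) + (+484.5) + (-3852.6) + (+2656.6) = -1498.5 kJ/mol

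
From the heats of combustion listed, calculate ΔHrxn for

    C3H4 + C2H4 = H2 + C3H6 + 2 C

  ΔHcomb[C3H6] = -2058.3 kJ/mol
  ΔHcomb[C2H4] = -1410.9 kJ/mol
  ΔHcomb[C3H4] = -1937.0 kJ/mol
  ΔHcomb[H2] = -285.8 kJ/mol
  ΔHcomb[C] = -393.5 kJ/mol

With combustion enthalpies, reactants minus products:
= [1·(-1937.0) + 1·(-1410.9)] − [1·(-285.8) + 1·(-2058.3) + 2·(-393.5)]
= -216.8 kJ/mol

ΔHrxn = -216.8 kJ/mol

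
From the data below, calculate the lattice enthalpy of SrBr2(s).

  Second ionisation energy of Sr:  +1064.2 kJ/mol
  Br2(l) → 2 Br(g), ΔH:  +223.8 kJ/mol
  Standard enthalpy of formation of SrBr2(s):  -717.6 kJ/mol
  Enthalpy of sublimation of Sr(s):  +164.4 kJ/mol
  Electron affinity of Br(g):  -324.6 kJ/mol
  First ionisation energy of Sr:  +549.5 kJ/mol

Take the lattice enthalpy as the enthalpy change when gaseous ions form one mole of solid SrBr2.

ΔHf° = 1·ΔHsub + 1·(ΣIE) + 1·D(Br2) + 2·EA + U
-717.6 = 1·(+164.4) + 1·(+1613.7) + 1·(+223.8) + 2·(-324.6) + U
U = -717.6 − (+1352.7) = -2070.3 kJ/mol

U = -2070.3 kJ/mol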